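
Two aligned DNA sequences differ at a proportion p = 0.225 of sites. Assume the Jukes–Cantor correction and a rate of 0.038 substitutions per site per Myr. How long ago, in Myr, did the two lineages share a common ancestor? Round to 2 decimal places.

3.52

d = −(3/4) ln(1 − 4p/3) = −0.75 ln(1 − 0.3) = −0.75 ln(0.7)
  = −0.75 × (-0.356675) = 0.267506 substitutions/site.
Under a molecular clock d = 2μt, so t = d/(2μ) = 0.267506 / (2 × 0.038) = 3.52 Myr.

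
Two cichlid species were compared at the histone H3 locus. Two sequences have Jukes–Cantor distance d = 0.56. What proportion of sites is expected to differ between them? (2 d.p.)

0.39

p = (3/4)(1 − e^(−4d/3)) = 0.75 × (1 − e^(-0.746667)) = 0.75 × (1 − 0.473944) = 0.394542.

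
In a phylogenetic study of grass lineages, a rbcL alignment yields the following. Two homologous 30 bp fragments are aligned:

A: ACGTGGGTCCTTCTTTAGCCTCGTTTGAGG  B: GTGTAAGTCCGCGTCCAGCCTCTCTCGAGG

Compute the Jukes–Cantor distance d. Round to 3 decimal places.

The sequences differ at 12 of 30 sites, so p = 12/30 = 0.4.
d = −(3/4) ln(1 − 4p/3) = −0.75 ln(1 − 0.533333) = −0.75 ln(0.466667)
  = −0.75 × (-0.762139) = 0.571604 substitutions/site.

0.572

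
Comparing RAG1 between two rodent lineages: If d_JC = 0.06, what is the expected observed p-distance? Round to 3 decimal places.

0.058

p = (3/4)(1 − e^(−4d/3)) = 0.75 × (1 − e^(-0.08)) = 0.75 × (1 − 0.923116) = 0.057663.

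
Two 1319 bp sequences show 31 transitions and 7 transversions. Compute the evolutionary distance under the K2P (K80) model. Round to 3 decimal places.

0.030

P = 31/1319 ≈ 0.023503 and Q = 7/1319 ≈ 0.005307.
Under the Kimura two-parameter model, d = −½ ln(1 − 2P − Q) − ¼ ln(1 − 2Q).
1 − 2P − Q = 0.947687, giving −½ ln(0.947687) = 0.026866.
1 − 2Q = 0.989386, giving −¼ ln(0.989386) = 0.002668.
d = 0.026866 + 0.002668 = 0.029534.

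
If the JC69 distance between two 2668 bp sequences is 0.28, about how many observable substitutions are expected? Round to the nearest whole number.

623

Invert JC69: p = (3/4)(1 − e^(−4d/3)) = 0.75 × (1 − e^(-0.373333)) = 0.75 × (1 − 0.688436) = 0.233673.
Expected differing sites = pL ≈ 0.233673 × 2668 = 623.439564 ≈ 623.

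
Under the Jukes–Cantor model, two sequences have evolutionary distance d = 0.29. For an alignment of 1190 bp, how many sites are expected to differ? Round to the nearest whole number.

286

Invert JC69: p = (3/4)(1 − e^(−4d/3)) = 0.75 × (1 − e^(-0.386667)) = 0.75 × (1 − 0.679317) = 0.240512.
Expected differing sites = pL ≈ 0.240512 × 1190 = 286.20928 ≈ 286.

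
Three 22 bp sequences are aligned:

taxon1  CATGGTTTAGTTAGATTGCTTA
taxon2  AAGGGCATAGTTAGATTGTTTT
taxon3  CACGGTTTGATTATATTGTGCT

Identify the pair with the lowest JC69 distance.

taxon1–taxon2: 6/22 differ, p = 0.273, d = 0.339.
taxon1–taxon3: 8/22 differ, p = 0.364, d = 0.497.
taxon2–taxon3: 9/22 differ, p = 0.409, d = 0.591.
The smallest distance is between taxon1 and taxon2.

taxon1 and taxon2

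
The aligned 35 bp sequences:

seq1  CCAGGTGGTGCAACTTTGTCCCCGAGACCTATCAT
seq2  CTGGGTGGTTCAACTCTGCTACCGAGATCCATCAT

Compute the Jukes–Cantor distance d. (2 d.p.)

The sequences differ at 9 of 35 sites (2, 3, 10, 16, 19, 20, 21, 28, 30), so p = 9/35 ≈ 0.257143.
d = −(3/4) ln(1 − 4p/3) = −0.75 ln(1 − 0.342857) = −0.75 ln(0.657143)
  = −0.75 × (-0.419854) = 0.314891 substitutions/site.

0.31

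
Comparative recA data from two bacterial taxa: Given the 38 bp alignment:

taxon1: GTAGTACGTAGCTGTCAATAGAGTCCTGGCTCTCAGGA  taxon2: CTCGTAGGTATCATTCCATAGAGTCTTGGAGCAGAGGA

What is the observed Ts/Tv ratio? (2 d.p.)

0.09

Transitions are A↔G and C↔T; transversions are all other mismatches.
Transitions: 1. Transversions: 11.
R = 1/11 = 0.090909… ≈ 0.09 (to 2 d.p.).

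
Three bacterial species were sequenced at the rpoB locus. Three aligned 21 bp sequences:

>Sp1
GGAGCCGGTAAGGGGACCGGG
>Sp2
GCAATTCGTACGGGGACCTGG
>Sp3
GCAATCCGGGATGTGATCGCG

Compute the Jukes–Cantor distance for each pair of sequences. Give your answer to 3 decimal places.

d(Sp1,Sp2) = 0.441, d(Sp1,Sp3) = 0.756, d(Sp2,Sp3) = 0.635

Sp1–Sp2: 7/21 sites differ → p ≈ 0.333333, d = −0.75 ln(1 − 0.444444) = 0.440839 ≈ 0.441.
Sp1–Sp3: 10/21 sites differ → p ≈ 0.47619, d = −0.75 ln(1 − 0.63492) = 0.755729 ≈ 0.756.
Sp2–Sp3: 9/21 sites differ → p ≈ 0.428571, d = −0.75 ln(1 − 0.571428) = 0.635472 ≈ 0.635.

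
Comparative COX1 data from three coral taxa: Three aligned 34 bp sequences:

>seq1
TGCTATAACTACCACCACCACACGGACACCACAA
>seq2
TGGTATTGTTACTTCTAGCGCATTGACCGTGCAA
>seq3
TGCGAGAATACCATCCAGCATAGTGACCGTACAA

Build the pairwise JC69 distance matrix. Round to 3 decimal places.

seq1–seq2: 15/34 sites differ → p ≈ 0.441176, d = −0.75 ln(1 − 0.588235) = 0.665477 ≈ 0.665.
seq1–seq3: 14/34 sites differ → p ≈ 0.411765, d = −0.75 ln(1 − 0.54902) = 0.597249 ≈ 0.597.
seq2–seq3: 13/34 sites differ → p ≈ 0.382353, d = −0.75 ln(1 − 0.509804) = 0.534712 ≈ 0.535.

d(seq1,seq2) = 0.665, d(seq1,seq3) = 0.597, d(seq2,seq3) = 0.535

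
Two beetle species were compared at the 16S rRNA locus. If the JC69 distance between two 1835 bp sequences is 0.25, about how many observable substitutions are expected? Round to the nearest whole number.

390

Invert JC69: p = (3/4)(1 − e^(−4d/3)) = 0.75 × (1 − e^(-0.333333)) = 0.75 × (1 − 0.716532) = 0.212601.
Expected differing sites = pL ≈ 0.212601 × 1835 = 390.122835 ≈ 390.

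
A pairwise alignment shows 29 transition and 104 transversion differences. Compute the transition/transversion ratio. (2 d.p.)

0.28

R = 29/104 = 0.278846… ≈ 0.28 (to 2 d.p.).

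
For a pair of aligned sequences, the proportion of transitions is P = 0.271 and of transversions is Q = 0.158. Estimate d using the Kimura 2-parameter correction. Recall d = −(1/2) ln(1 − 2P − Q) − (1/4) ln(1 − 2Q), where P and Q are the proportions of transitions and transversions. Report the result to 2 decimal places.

0.70

Under the Kimura two-parameter model, d = −½ ln(1 − 2P − Q) − ¼ ln(1 − 2Q).
1 − 2P − Q = 0.3, giving −½ ln(0.3) = 0.601986.
1 − 2Q = 0.684, giving −¼ ln(0.684) = 0.094949.
d = 0.601986 + 0.094949 = 0.696935.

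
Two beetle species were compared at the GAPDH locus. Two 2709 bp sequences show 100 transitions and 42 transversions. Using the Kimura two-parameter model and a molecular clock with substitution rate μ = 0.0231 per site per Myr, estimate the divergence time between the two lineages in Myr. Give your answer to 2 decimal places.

P = 100/2709 ≈ 0.036914 and Q = 42/2709 ≈ 0.015504.
Under the Kimura two-parameter model, d = −½ ln(1 − 2P − Q) − ¼ ln(1 − 2Q).
1 − 2P − Q = 0.910668, giving −½ ln(0.910668) = 0.046788.
1 − 2Q = 0.968992, giving −¼ ln(0.968992) = 0.007875.
d = 0.046788 + 0.007875 = 0.054663.
Under a molecular clock d = 2μt, so t = d/(2μ) = 0.054663 / (2 × 0.0231) = 1.18 Myr.

1.18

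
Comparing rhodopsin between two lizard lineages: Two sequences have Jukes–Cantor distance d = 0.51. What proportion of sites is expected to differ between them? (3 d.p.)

p = (3/4)(1 − e^(−4d/3)) = 0.75 × (1 − e^(-0.68)) = 0.75 × (1 − 0.506617) = 0.370037.

0.370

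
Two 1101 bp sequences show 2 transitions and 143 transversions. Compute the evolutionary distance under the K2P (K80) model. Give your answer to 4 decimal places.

0.1469

P = 2/1101 ≈ 0.001817 and Q = 143/1101 ≈ 0.129882.
Under the Kimura two-parameter model, d = −½ ln(1 − 2P − Q) − ¼ ln(1 − 2Q).
1 − 2P − Q = 0.866484, giving −½ ln(0.866484) = 0.071656.
1 − 2Q = 0.740236, giving −¼ ln(0.740236) = 0.075197.
d = 0.071656 + 0.075197 = 0.146853.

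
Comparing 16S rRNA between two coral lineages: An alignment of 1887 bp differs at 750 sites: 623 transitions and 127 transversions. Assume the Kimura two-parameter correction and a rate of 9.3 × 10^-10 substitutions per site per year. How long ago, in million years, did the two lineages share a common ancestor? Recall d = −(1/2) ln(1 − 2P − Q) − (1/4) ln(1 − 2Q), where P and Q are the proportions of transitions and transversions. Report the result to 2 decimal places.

369.03

P = 623/1887 ≈ 0.330154 and Q = 127/1887 ≈ 0.067303.
Under the Kimura two-parameter model, d = −½ ln(1 − 2P − Q) − ¼ ln(1 − 2Q).
1 − 2P − Q = 0.272389, giving −½ ln(0.272389) = 0.650262.
1 − 2Q = 0.865394, giving −¼ ln(0.865394) = 0.036143.
d = 0.650262 + 0.036143 = 0.686405.
Under a molecular clock d = 2μt, so t = d/(2μ) = 0.686405 / (2 × 9.3 × 10^-10) = 369.03 million years.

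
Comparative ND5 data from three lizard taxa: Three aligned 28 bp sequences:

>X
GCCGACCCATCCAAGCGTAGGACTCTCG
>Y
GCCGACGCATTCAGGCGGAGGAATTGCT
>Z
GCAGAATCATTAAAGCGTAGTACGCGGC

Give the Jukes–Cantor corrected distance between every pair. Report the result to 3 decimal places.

X–Y: 8/28 sites differ → p ≈ 0.285714, d = −0.75 ln(1 − 0.380952) = 0.359679 ≈ 0.360.
X–Z: 10/28 sites differ → p ≈ 0.357143, d = −0.75 ln(1 − 0.476191) = 0.484971 ≈ 0.485.
Y–Z: 12/28 sites differ → p ≈ 0.428571, d = −0.75 ln(1 − 0.571428) = 0.635472 ≈ 0.635.

d(X,Y) = 0.360, d(X,Z) = 0.485, d(Y,Z) = 0.635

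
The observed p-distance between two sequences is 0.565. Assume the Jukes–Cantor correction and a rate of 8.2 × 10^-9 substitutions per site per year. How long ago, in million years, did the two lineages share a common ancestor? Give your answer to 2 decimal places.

64.01

d = −(3/4) ln(1 − 4p/3) = −0.75 ln(1 − 0.753333) = −0.75 ln(0.246667)
  = −0.75 × (-1.399716) = 1.049787 substitutions/site.
Under a molecular clock d = 2μt, so t = d/(2μ) = 1.049787 / (2 × 8.2 × 10^-9) = 64.01 million years.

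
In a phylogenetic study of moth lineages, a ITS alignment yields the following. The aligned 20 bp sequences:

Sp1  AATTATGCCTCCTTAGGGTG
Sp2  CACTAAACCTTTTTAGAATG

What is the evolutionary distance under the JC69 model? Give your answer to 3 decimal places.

0.572

The sequences differ at 8 of 20 sites (1, 3, 6, 7, 11, 12, 17, 18), so p = 8/20 = 0.4.
d = −(3/4) ln(1 − 4p/3) = −0.75 ln(1 − 0.533333) = −0.75 ln(0.466667)
  = −0.75 × (-0.762139) = 0.571604 substitutions/site.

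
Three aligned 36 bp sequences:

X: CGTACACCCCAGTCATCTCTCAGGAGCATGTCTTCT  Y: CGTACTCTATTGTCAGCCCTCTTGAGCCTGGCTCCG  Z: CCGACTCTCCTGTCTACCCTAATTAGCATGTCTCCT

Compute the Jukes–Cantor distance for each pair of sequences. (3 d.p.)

X–Y: 13/36 sites differ → p ≈ 0.361111, d = −0.75 ln(1 − 0.481481) = 0.492584 ≈ 0.493.
X–Z: 12/36 sites differ → p ≈ 0.333333, d = −0.75 ln(1 − 0.444444) = 0.440839 ≈ 0.441.
Y–Z: 12/36 sites differ → p ≈ 0.333333, d = −0.75 ln(1 − 0.444444) = 0.440839 ≈ 0.441.

d(X,Y) = 0.493, d(X,Z) = 0.441, d(Y,Z) = 0.441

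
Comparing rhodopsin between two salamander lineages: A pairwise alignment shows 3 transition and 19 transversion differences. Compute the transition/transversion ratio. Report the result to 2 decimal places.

R = 3/19 = 0.157894… ≈ 0.16 (to 2 d.p.).

0.16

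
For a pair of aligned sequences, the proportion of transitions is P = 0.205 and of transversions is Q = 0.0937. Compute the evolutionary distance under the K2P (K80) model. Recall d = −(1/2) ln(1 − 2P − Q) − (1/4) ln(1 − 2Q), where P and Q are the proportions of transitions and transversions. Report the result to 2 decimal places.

Under the Kimura two-parameter model, d = −½ ln(1 − 2P − Q) − ¼ ln(1 − 2Q).
1 − 2P − Q = 0.4963, giving −½ ln(0.4963) = 0.350287.
1 − 2Q = 0.8126, giving −¼ ln(0.8126) = 0.051879.
d = 0.350287 + 0.051879 = 0.402166.

0.40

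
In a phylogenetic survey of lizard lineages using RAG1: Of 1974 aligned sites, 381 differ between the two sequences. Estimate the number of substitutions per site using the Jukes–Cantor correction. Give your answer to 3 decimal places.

0.223

p = 381/1974 ≈ 0.193009.
d = −(3/4) ln(1 − 4p/3) = −0.75 ln(1 − 0.257345) = −0.75 ln(0.742655)
  = −0.75 × (-0.297524) = 0.223143 substitutions/site.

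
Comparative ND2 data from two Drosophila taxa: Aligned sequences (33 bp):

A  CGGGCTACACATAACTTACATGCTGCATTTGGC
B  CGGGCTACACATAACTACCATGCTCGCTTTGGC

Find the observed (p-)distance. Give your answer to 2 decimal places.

The sequences differ at 5 of 33 positions (sites 17, 18, 25, 26, 27).
p = 5/33 = 0.151515… ≈ 0.15 (to 2 d.p.).

0.15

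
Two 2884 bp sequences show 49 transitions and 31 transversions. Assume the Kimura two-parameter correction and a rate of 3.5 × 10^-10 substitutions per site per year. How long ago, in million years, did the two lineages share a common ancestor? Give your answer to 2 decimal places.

40.45

P = 49/2884 ≈ 0.01699 and Q = 31/2884 ≈ 0.010749.
Under the Kimura two-parameter model, d = −½ ln(1 − 2P − Q) − ¼ ln(1 − 2Q).
1 − 2P − Q = 0.955271, giving −½ ln(0.955271) = 0.022880.
1 − 2Q = 0.978502, giving −¼ ln(0.978502) = 0.005433.
d = 0.022880 + 0.005433 = 0.028313.
Under a molecular clock d = 2μt, so t = d/(2μ) = 0.028313 / (2 × 3.5 × 10^-10) = 40.45 million years.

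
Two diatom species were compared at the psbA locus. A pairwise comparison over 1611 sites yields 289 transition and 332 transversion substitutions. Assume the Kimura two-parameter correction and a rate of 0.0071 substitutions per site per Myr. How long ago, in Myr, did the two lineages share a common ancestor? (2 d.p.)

38.65

P = 289/1611 ≈ 0.179392 and Q = 332/1611 ≈ 0.206083.
Under the Kimura two-parameter model, d = −½ ln(1 − 2P − Q) − ¼ ln(1 − 2Q).
1 − 2P − Q = 0.435133, giving −½ ln(0.435133) = 0.416052.
1 − 2Q = 0.587834, giving −¼ ln(0.587834) = 0.132828.
d = 0.416052 + 0.132828 = 0.548880.
Under a molecular clock d = 2μt, so t = d/(2μ) = 0.548880 / (2 × 0.0071) = 38.65 Myr.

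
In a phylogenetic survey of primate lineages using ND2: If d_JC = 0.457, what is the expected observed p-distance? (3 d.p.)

p = (3/4)(1 − e^(−4d/3)) = 0.75 × (1 − e^(-0.609333)) = 0.75 × (1 − 0.543713) = 0.342215.

0.342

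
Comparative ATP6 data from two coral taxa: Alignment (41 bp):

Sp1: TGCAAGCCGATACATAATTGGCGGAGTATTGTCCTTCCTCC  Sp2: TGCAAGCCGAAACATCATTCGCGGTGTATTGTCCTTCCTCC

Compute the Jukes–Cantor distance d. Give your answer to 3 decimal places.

The sequences differ at 4 of 41 sites (11, 16, 20, 25), so p = 4/41 ≈ 0.097561.
d = −(3/4) ln(1 − 4p/3) = −0.75 ln(1 − 0.130081) = −0.75 ln(0.869919)
  = −0.75 × (-0.139355) = 0.104516 substitutions/site.

0.105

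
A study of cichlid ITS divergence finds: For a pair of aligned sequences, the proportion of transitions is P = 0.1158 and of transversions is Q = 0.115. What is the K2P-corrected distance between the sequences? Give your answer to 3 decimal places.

0.278

Under the Kimura two-parameter model, d = −½ ln(1 − 2P − Q) − ¼ ln(1 − 2Q).
1 − 2P − Q = 0.6534, giving −½ ln(0.6534) = 0.212783.
1 − 2Q = 0.77, giving −¼ ln(0.77) = 0.065341.
d = 0.212783 + 0.065341 = 0.278124.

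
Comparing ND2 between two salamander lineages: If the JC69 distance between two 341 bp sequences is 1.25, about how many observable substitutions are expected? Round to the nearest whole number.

207

Invert JC69: p = (3/4)(1 − e^(−4d/3)) = 0.75 × (1 − e^(-1.666667)) = 0.75 × (1 − 0.188876) = 0.608343.
Expected differing sites = pL ≈ 0.608343 × 341 = 207.444963 ≈ 207.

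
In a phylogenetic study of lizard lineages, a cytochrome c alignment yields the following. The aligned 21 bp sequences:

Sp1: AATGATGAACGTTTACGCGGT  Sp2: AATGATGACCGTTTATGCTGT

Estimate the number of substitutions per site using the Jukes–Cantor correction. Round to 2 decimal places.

0.16

The sequences differ at 3 of 21 sites (9, 16, 19), so p = 3/21 ≈ 0.142857.
d = −(3/4) ln(1 − 4p/3) = −0.75 ln(1 − 0.190476) = −0.75 ln(0.809524)
  = −0.75 × (-0.211309) = 0.158482 substitutions/site.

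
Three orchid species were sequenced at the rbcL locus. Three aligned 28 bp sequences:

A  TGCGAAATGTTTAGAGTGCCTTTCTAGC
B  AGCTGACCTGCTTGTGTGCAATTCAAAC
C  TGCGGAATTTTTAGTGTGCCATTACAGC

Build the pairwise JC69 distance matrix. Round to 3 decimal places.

d(A,B) = 0.824, d(A,C) = 0.252, d(B,C) = 0.556

A–B: 14/28 sites differ → p = 0.5, d = −0.75 ln(1 − 0.666667) = 0.823960 ≈ 0.824.
A–C: 6/28 sites differ → p ≈ 0.214286, d = −0.75 ln(1 − 0.285715) = 0.252355 ≈ 0.252.
B–C: 11/28 sites differ → p ≈ 0.392857, d = −0.75 ln(1 − 0.523809) = 0.556452 ≈ 0.556.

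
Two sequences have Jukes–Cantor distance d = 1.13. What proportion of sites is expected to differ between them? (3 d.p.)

p = (3/4)(1 − e^(−4d/3)) = 0.75 × (1 − e^(-1.506667)) = 0.75 × (1 − 0.221647) = 0.583765.

0.584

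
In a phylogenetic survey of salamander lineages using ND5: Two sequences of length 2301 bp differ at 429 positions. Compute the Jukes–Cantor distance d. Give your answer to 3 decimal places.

p = 429/2301 ≈ 0.186441.
d = −(3/4) ln(1 − 4p/3) = −0.75 ln(1 − 0.248588) = −0.75 ln(0.751412)
  = −0.75 × (-0.285801) = 0.214351 substitutions/site.

0.214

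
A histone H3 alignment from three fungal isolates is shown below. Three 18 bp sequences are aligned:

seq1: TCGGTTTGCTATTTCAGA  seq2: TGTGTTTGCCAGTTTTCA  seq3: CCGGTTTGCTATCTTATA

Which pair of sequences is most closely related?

seq1–seq2: 7/18 differ, p = 0.389, d = 0.548.
seq1–seq3: 4/18 differ, p = 0.222, d = 0.264.
seq2–seq3: 8/18 differ, p = 0.444, d = 0.673.
The smallest distance is between seq1 and seq3.

seq1 and seq3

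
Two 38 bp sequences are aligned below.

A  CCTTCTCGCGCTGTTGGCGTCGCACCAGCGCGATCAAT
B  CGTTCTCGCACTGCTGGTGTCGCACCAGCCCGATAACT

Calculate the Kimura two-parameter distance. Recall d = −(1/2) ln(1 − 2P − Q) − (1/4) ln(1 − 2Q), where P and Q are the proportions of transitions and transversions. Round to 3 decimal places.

Of 38 sites, 3 differences are transitions and 4 are transversions, so P = 3/38 ≈ 0.078947 and Q = 4/38 ≈ 0.105263.
Under the Kimura two-parameter model, d = −½ ln(1 − 2P − Q) − ¼ ln(1 − 2Q).
1 − 2P − Q = 0.736843, giving −½ ln(0.736843) = 0.152690.
1 − 2Q = 0.789474, giving −¼ ln(0.789474) = 0.059097.
d = 0.152690 + 0.059097 = 0.211787.

0.212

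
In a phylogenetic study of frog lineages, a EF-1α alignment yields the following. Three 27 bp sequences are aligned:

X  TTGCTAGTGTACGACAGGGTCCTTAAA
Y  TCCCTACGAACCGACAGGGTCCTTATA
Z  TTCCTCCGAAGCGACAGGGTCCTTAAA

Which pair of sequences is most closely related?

Y and Z

X–Y: 8/27 differ, p = 0.296, d = 0.377.
X–Z: 7/27 differ, p = 0.259, d = 0.318.
Y–Z: 4/27 differ, p = 0.148, d = 0.165.
The smallest distance is between Y and Z.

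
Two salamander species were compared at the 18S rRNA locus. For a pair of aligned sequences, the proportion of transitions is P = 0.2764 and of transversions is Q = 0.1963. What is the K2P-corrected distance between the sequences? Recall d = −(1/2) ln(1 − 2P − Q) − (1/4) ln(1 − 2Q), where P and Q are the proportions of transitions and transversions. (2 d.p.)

Under the Kimura two-parameter model, d = −½ ln(1 − 2P − Q) − ¼ ln(1 − 2Q).
1 − 2P − Q = 0.2509, giving −½ ln(0.2509) = 0.691350.
1 − 2Q = 0.6074, giving −¼ ln(0.6074) = 0.124642.
d = 0.691350 + 0.124642 = 0.815992.

0.82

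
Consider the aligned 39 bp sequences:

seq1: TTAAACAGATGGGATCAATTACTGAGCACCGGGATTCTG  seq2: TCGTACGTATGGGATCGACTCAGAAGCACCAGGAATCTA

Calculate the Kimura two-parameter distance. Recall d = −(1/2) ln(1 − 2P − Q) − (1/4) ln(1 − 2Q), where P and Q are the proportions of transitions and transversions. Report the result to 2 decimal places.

0.51

Of 39 sites, 8 differences are transitions and 6 are transversions, so P = 8/39 ≈ 0.205128 and Q = 6/39 ≈ 0.153846.
Under the Kimura two-parameter model, d = −½ ln(1 − 2P − Q) − ¼ ln(1 − 2Q).
1 − 2P − Q = 0.435898, giving −½ ln(0.435898) = 0.415174.
1 − 2Q = 0.692308, giving −¼ ln(0.692308) = 0.091931.
d = 0.415174 + 0.091931 = 0.507105.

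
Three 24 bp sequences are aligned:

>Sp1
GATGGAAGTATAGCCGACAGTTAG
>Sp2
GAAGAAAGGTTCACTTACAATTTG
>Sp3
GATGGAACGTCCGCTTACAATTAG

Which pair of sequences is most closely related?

Sp2 and Sp3

Sp1–Sp2: 10/24 differ, p = 0.417, d = 0.608.
Sp1–Sp3: 8/24 differ, p = 0.333, d = 0.441.
Sp2–Sp3: 6/24 differ, p = 0.250, d = 0.304.
The smallest distance is between Sp2 and Sp3.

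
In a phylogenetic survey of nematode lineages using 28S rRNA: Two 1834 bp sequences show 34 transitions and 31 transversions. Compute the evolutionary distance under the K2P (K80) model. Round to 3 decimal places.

P = 34/1834 ≈ 0.018539 and Q = 31/1834 ≈ 0.016903.
Under the Kimura two-parameter model, d = −½ ln(1 − 2P − Q) − ¼ ln(1 − 2Q).
1 − 2P − Q = 0.946019, giving −½ ln(0.946019) = 0.027746.
1 − 2Q = 0.966194, giving −¼ ln(0.966194) = 0.008598.
d = 0.027746 + 0.008598 = 0.036344.

0.036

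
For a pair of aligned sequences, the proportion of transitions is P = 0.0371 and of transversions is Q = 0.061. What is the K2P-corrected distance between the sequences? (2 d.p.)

Under the Kimura two-parameter model, d = −½ ln(1 − 2P − Q) − ¼ ln(1 − 2Q).
1 − 2P − Q = 0.8648, giving −½ ln(0.8648) = 0.072629.
1 − 2Q = 0.878, giving −¼ ln(0.878) = 0.032527.
d = 0.072629 + 0.032527 = 0.105156.

0.11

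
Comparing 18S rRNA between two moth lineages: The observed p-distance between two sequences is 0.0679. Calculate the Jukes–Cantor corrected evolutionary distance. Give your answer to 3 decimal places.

0.071

d = −(3/4) ln(1 − 4p/3) = −0.75 ln(1 − 0.090533) = −0.75 ln(0.909467)
  = −0.75 × (-0.094897) = 0.071173 substitutions/site.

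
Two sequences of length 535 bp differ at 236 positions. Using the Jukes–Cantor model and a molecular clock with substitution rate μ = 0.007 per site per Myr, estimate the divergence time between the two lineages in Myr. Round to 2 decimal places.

p = 236/535 ≈ 0.441121.
d = −(3/4) ln(1 − 4p/3) = −0.75 ln(1 − 0.588161) = −0.75 ln(0.411839)
  = −0.75 × (-0.887123) = 0.665342 substitutions/site.
Under a molecular clock d = 2μt, so t = d/(2μ) = 0.665342 / (2 × 0.007) = 47.52 Myr.

47.52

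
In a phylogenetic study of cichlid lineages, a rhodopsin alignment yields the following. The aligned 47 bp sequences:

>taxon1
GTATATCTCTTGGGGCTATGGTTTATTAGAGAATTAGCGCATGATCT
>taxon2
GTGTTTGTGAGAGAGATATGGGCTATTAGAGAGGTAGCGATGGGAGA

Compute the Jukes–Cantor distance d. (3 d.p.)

The sequences differ at 20 of 47 sites, so p = 20/47 ≈ 0.425532.
d = −(3/4) ln(1 − 4p/3) = −0.75 ln(1 − 0.567376) = −0.75 ln(0.432624)
  = −0.75 × (-0.837886) = 0.628415 substitutions/site.

0.628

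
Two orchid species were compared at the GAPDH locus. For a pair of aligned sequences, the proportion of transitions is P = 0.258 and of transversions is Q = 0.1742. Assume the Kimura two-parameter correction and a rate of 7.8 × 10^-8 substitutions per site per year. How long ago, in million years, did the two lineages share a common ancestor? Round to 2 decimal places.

4.44

Under the Kimura two-parameter model, d = −½ ln(1 − 2P − Q) − ¼ ln(1 − 2Q).
1 − 2P − Q = 0.3098, giving −½ ln(0.3098) = 0.585914.
1 − 2Q = 0.6516, giving −¼ ln(0.6516) = 0.107081.
d = 0.585914 + 0.107081 = 0.692995.
Under a molecular clock d = 2μt, so t = d/(2μ) = 0.692995 / (2 × 7.8 × 10^-8) = 4.44 million years.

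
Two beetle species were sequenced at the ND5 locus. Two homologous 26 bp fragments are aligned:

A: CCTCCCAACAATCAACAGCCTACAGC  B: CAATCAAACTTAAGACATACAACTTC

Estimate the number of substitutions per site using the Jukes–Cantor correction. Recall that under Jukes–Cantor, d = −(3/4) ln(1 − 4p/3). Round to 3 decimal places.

The sequences differ at 14 of 26 sites, so p = 14/26 ≈ 0.538462.
d = −(3/4) ln(1 − 4p/3) = −0.75 ln(1 − 0.717949) = −0.75 ln(0.282051)
  = −0.75 × (-1.265667) = 0.949250 substitutions/site.

0.949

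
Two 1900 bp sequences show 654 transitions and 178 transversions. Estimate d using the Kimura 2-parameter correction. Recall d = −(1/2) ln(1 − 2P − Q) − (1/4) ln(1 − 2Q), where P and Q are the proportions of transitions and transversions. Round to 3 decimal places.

0.814

P = 654/1900 ≈ 0.344211 and Q = 178/1900 ≈ 0.093684.
Under the Kimura two-parameter model, d = −½ ln(1 − 2P − Q) − ¼ ln(1 − 2Q).
1 − 2P − Q = 0.217894, giving −½ ln(0.217894) = 0.761873.
1 − 2Q = 0.812632, giving −¼ ln(0.812632) = 0.051869.
d = 0.761873 + 0.051869 = 0.813742.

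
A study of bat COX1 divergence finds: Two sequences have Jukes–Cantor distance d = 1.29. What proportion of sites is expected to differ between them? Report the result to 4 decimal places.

p = (3/4)(1 − e^(−4d/3)) = 0.75 × (1 − e^(-1.72)) = 0.75 × (1 − 0.179066) = 0.615701.

0.6157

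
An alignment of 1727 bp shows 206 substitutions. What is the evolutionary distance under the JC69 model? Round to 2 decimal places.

p = 206/1727 ≈ 0.119282.
d = −(3/4) ln(1 − 4p/3) = −0.75 ln(1 − 0.159043) = −0.75 ln(0.840957)
  = −0.75 × (-0.173215) = 0.129911 substitutions/site.

0.13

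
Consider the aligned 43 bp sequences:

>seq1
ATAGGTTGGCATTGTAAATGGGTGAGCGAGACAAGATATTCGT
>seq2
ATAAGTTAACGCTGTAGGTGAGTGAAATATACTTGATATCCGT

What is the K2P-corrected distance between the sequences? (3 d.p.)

0.502

Of 43 sites, 10 differences are transitions and 5 are transversions, so P = 10/43 ≈ 0.232558 and Q = 5/43 ≈ 0.116279.
Under the Kimura two-parameter model, d = −½ ln(1 − 2P − Q) − ¼ ln(1 − 2Q).
1 − 2P − Q = 0.418605, giving −½ ln(0.418605) = 0.435414.
1 − 2Q = 0.767442, giving −¼ ln(0.767442) = 0.066173.
d = 0.435414 + 0.066173 = 0.501587.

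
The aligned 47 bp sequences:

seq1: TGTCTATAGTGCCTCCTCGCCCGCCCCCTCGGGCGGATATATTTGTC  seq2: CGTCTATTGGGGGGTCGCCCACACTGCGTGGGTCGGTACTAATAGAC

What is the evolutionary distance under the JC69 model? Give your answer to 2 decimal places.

The sequences differ at 22 of 47 sites, so p = 22/47 ≈ 0.468085.
d = −(3/4) ln(1 − 4p/3) = −0.75 ln(1 − 0.624113) = −0.75 ln(0.375887)
  = −0.75 × (-0.978467) = 0.733850 substitutions/site.

0.73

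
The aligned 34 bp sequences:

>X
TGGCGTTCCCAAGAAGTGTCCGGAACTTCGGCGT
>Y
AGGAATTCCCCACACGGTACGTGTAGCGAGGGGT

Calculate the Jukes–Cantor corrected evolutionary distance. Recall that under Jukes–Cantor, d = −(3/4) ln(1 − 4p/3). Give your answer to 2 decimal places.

0.82

The sequences differ at 17 of 34 sites, so p = 17/34 = 0.5.
d = −(3/4) ln(1 − 4p/3) = −0.75 ln(1 − 0.666667) = −0.75 ln(0.333333)
  = −0.75 × (-1.098613) = 0.823960 substitutions/site.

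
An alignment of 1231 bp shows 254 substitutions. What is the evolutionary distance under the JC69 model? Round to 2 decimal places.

p = 254/1231 ≈ 0.206336.
d = −(3/4) ln(1 − 4p/3) = −0.75 ln(1 − 0.275115) = −0.75 ln(0.724885)
  = −0.75 × (-0.321742) = 0.241307 substitutions/site.

0.24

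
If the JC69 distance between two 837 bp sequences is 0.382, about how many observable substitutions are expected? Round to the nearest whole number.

Invert JC69: p = (3/4)(1 − e^(−4d/3)) = 0.75 × (1 − e^(-0.509333)) = 0.75 × (1 − 0.600896) = 0.299328.
Expected differing sites = pL ≈ 0.299328 × 837 = 250.537536 ≈ 251.

251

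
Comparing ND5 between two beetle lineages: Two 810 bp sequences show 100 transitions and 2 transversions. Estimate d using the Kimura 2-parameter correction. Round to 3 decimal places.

0.145

P = 100/810 ≈ 0.123457 and Q = 2/810 ≈ 0.002469.
Under the Kimura two-parameter model, d = −½ ln(1 − 2P − Q) − ¼ ln(1 − 2Q).
1 − 2P − Q = 0.750617, giving −½ ln(0.750617) = 0.143430.
1 − 2Q = 0.995062, giving −¼ ln(0.995062) = 0.001238.
d = 0.143430 + 0.001238 = 0.144668.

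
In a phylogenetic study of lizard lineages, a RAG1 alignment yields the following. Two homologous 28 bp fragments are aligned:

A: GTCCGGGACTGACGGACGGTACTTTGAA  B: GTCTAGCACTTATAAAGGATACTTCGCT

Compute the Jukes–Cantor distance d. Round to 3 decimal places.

0.635

The sequences differ at 12 of 28 sites, so p = 12/28 ≈ 0.428571.
d = −(3/4) ln(1 − 4p/3) = −0.75 ln(1 − 0.571428) = −0.75 ln(0.428572)
  = −0.75 × (-0.847297) = 0.635473 substitutions/site.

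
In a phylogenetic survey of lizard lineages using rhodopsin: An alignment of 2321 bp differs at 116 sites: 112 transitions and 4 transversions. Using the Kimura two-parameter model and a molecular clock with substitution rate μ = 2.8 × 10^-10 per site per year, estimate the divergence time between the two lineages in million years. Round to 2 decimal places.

93.86

P = 112/2321 ≈ 0.048255 and Q = 4/2321 ≈ 0.001723.
Under the Kimura two-parameter model, d = −½ ln(1 − 2P − Q) − ¼ ln(1 − 2Q).
1 − 2P − Q = 0.901767, giving −½ ln(0.901767) = 0.051700.
1 − 2Q = 0.996554, giving −¼ ln(0.996554) = 0.000863.
d = 0.051700 + 0.000863 = 0.052563.
Under a molecular clock d = 2μt, so t = d/(2μ) = 0.052563 / (2 × 2.8 × 10^-10) = 93.86 million years.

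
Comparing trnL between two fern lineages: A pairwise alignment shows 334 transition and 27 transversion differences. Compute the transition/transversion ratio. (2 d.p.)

12.37

R = 334/27 = 12.370370… ≈ 12.37 (to 2 d.p.).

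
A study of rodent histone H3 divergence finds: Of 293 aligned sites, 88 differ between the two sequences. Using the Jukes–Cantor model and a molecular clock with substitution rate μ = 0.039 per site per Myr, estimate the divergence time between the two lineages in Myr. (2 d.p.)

4.92

p = 88/293 ≈ 0.300341.
d = −(3/4) ln(1 − 4p/3) = −0.75 ln(1 − 0.400455) = −0.75 ln(0.599545)
  = −0.75 × (-0.511584) = 0.383688 substitutions/site.
Under a molecular clock d = 2μt, so t = d/(2μ) = 0.383688 / (2 × 0.039) = 4.92 Myr.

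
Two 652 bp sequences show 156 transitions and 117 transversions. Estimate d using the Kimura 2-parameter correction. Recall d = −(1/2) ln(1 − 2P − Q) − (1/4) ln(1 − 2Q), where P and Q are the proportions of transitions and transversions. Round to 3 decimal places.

P = 156/652 ≈ 0.239264 and Q = 117/652 ≈ 0.179448.
Under the Kimura two-parameter model, d = −½ ln(1 − 2P − Q) − ¼ ln(1 − 2Q).
1 − 2P − Q = 0.342024, giving −½ ln(0.342024) = 0.536437.
1 − 2Q = 0.641104, giving −¼ ln(0.641104) = 0.111141.
d = 0.536437 + 0.111141 = 0.647578.

0.648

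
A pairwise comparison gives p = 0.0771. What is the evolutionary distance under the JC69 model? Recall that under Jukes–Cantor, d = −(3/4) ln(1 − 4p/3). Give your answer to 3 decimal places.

0.081

d = −(3/4) ln(1 − 4p/3) = −0.75 ln(1 − 0.1028) = −0.75 ln(0.8972)
  = −0.75 × (-0.108476) = 0.081357 substitutions/site.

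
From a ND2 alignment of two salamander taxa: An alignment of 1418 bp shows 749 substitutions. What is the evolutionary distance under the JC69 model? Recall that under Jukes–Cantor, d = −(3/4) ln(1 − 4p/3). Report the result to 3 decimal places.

p = 749/1418 ≈ 0.528209.
d = −(3/4) ln(1 − 4p/3) = −0.75 ln(1 − 0.704279) = −0.75 ln(0.295721)
  = −0.75 × (-1.218339) = 0.913754 substitutions/site.

0.914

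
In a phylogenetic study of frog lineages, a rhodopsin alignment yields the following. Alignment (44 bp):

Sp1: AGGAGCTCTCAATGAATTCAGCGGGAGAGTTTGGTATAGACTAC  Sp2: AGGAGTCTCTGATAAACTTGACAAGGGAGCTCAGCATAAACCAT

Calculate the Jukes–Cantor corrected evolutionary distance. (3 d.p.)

The sequences differ at 21 of 44 sites, so p = 21/44 ≈ 0.477273.
d = −(3/4) ln(1 − 4p/3) = −0.75 ln(1 − 0.636364) = −0.75 ln(0.363636)
  = −0.75 × (-1.011602) = 0.758702 substitutions/site.

0.759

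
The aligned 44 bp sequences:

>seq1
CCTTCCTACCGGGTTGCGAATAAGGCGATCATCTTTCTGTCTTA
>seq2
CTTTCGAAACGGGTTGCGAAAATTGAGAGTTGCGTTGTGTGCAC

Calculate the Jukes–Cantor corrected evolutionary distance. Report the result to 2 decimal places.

The sequences differ at 18 of 44 sites, so p = 18/44 ≈ 0.409091.
d = −(3/4) ln(1 − 4p/3) = −0.75 ln(1 − 0.545455) = −0.75 ln(0.454545)
  = −0.75 × (-0.788458) = 0.591344 substitutions/site.

0.59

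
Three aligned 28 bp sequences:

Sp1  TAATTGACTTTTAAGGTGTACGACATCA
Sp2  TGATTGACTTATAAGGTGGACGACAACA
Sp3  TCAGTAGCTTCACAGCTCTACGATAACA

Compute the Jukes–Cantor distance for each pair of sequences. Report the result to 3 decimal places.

d(Sp1,Sp2) = 0.158, d(Sp1,Sp3) = 0.556, d(Sp2,Sp3) = 0.556

Sp1–Sp2: 4/28 sites differ → p ≈ 0.142857, d = −0.75 ln(1 − 0.190476) = 0.158482 ≈ 0.158.
Sp1–Sp3: 11/28 sites differ → p ≈ 0.392857, d = −0.75 ln(1 − 0.523809) = 0.556452 ≈ 0.556.
Sp2–Sp3: 11/28 sites differ → p ≈ 0.392857, d = −0.75 ln(1 − 0.523809) = 0.556452 ≈ 0.556.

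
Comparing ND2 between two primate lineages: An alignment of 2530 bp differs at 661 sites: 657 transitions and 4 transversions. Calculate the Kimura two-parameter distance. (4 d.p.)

P = 657/2530 ≈ 0.259684 and Q = 4/2530 ≈ 0.001581.
Under the Kimura two-parameter model, d = −½ ln(1 − 2P − Q) − ¼ ln(1 − 2Q).
1 − 2P − Q = 0.479051, giving −½ ln(0.479051) = 0.367974.
1 − 2Q = 0.996838, giving −¼ ln(0.996838) = 0.000792.
d = 0.367974 + 0.000792 = 0.368766.

0.3688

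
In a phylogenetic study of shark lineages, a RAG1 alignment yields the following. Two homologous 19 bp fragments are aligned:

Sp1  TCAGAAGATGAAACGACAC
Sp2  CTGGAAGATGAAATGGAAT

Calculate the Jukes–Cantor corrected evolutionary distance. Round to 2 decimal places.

0.51

The sequences differ at 7 of 19 sites (1, 2, 3, 14, 16, 17, 19), so p = 7/19 ≈ 0.368421.
d = −(3/4) ln(1 − 4p/3) = −0.75 ln(1 − 0.491228) = −0.75 ln(0.508772)
  = −0.75 × (-0.675755) = 0.506816 substitutions/site.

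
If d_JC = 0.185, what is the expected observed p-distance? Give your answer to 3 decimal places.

p = (3/4)(1 − e^(−4d/3)) = 0.75 × (1 − e^(-0.246667)) = 0.75 × (1 − 0.781401) = 0.163949.

0.164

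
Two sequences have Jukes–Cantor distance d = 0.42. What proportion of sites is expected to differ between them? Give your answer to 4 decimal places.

p = (3/4)(1 − e^(−4d/3)) = 0.75 × (1 − e^(-0.56)) = 0.75 × (1 − 0.571209) = 0.321593.

0.3216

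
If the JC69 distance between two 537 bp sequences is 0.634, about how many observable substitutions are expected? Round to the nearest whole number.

230

Invert JC69: p = (3/4)(1 − e^(−4d/3)) = 0.75 × (1 − e^(-0.845333)) = 0.75 × (1 − 0.429414) = 0.427940.
Expected differing sites = pL ≈ 0.427940 × 537 = 229.80378 ≈ 230.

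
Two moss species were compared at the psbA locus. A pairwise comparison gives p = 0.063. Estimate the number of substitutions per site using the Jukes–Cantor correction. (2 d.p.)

d = −(3/4) ln(1 − 4p/3) = −0.75 ln(1 − 0.084) = −0.75 ln(0.916)
  = −0.75 × (-0.087739) = 0.065804 substitutions/site.

0.07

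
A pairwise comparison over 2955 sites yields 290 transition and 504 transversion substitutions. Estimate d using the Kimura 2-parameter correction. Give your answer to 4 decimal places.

P = 290/2955 ≈ 0.098139 and Q = 504/2955 ≈ 0.170558.
Under the Kimura two-parameter model, d = −½ ln(1 − 2P − Q) − ¼ ln(1 − 2Q).
1 − 2P − Q = 0.633164, giving −½ ln(0.633164) = 0.228513.
1 − 2Q = 0.658884, giving −¼ ln(0.658884) = 0.104302.
d = 0.228513 + 0.104302 = 0.332815.

0.3328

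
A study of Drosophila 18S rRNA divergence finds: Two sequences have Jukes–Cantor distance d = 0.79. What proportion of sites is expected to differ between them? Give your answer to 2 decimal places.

p = (3/4)(1 − e^(−4d/3)) = 0.75 × (1 − e^(-1.053333)) = 0.75 × (1 − 0.348773) = 0.488420.

0.49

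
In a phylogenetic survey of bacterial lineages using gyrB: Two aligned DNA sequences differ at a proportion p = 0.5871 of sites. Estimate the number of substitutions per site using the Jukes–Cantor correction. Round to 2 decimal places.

1.15

d = −(3/4) ln(1 − 4p/3) = −0.75 ln(1 − 0.7828) = −0.75 ln(0.2172)
  = −0.75 × (-1.526937) = 1.145203 substitutions/site.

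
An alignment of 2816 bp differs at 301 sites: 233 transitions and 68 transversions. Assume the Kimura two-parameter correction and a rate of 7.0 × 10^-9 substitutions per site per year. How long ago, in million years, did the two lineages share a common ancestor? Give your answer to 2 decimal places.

P = 233/2816 ≈ 0.082741 and Q = 68/2816 ≈ 0.024148.
Under the Kimura two-parameter model, d = −½ ln(1 − 2P − Q) − ¼ ln(1 − 2Q).
1 − 2P − Q = 0.81037, giving −½ ln(0.81037) = 0.105132.
1 − 2Q = 0.951704, giving −¼ ln(0.951704) = 0.012375.
d = 0.105132 + 0.012375 = 0.117507.
Under a molecular clock d = 2μt, so t = d/(2μ) = 0.117507 / (2 × 7.0 × 10^-9) = 8.39 million years.

8.39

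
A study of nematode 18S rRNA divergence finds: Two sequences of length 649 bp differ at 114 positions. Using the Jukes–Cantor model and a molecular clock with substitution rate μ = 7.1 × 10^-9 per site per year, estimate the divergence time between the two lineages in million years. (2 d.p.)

14.09

p = 114/649 ≈ 0.175655.
d = −(3/4) ln(1 − 4p/3) = −0.75 ln(1 − 0.234207) = −0.75 ln(0.765793)
  = −0.75 × (-0.266843) = 0.200132 substitutions/site.
Under a molecular clock d = 2μt, so t = d/(2μ) = 0.200132 / (2 × 7.1 × 10^-9) = 14.09 million years.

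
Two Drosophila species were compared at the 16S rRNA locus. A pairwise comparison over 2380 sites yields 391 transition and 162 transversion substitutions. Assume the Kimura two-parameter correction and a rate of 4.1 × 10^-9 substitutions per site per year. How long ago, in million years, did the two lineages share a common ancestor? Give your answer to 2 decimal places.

35.27

P = 391/2380 ≈ 0.164286 and Q = 162/2380 ≈ 0.068067.
Under the Kimura two-parameter model, d = −½ ln(1 − 2P − Q) − ¼ ln(1 − 2Q).
1 − 2P − Q = 0.603361, giving −½ ln(0.603361) = 0.252620.
1 − 2Q = 0.863866, giving −¼ ln(0.863866) = 0.036584.
d = 0.252620 + 0.036584 = 0.289204.
Under a molecular clock d = 2μt, so t = d/(2μ) = 0.289204 / (2 × 4.1 × 10^-9) = 35.27 million years.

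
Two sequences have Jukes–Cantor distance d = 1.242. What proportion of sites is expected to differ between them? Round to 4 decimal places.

p = (3/4)(1 − e^(−4d/3)) = 0.75 × (1 − e^(-1.656)) = 0.75 × (1 − 0.190901) = 0.606824.

0.6068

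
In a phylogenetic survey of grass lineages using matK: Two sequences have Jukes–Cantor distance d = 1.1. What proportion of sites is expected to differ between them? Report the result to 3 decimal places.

p = (3/4)(1 − e^(−4d/3)) = 0.75 × (1 − e^(-1.466667)) = 0.75 × (1 − 0.230693) = 0.576980.

0.577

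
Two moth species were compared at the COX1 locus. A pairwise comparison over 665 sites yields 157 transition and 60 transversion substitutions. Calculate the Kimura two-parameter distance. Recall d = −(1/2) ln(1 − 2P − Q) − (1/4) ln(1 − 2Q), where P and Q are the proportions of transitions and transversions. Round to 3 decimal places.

0.463

P = 157/665 ≈ 0.23609 and Q = 60/665 ≈ 0.090226.
Under the Kimura two-parameter model, d = −½ ln(1 − 2P − Q) − ¼ ln(1 − 2Q).
1 − 2P − Q = 0.437594, giving −½ ln(0.437594) = 0.413232.
1 − 2Q = 0.819548, giving −¼ ln(0.819548) = 0.049751.
d = 0.413232 + 0.049751 = 0.462983.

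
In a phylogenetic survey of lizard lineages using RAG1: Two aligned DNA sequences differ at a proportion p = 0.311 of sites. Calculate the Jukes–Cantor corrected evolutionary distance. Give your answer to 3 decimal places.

0.402

d = −(3/4) ln(1 − 4p/3) = −0.75 ln(1 − 0.414667) = −0.75 ln(0.585333)
  = −0.75 × (-0.535574) = 0.401681 substitutions/site.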